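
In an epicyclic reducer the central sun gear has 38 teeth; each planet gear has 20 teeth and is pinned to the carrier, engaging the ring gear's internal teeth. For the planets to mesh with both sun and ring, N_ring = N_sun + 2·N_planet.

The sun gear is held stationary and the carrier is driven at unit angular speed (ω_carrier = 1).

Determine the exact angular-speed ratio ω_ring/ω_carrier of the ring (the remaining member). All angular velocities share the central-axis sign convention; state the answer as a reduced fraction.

N_ring = 38 + 2·20 = 78
38(ω_s−ω_c) = −78(ω_r−ω_c),  ω_s=0, ω_c=1
ω_r = 1 − (38/78)(0−1) = 58/39
ω_r/ω_c = 58/39

58/39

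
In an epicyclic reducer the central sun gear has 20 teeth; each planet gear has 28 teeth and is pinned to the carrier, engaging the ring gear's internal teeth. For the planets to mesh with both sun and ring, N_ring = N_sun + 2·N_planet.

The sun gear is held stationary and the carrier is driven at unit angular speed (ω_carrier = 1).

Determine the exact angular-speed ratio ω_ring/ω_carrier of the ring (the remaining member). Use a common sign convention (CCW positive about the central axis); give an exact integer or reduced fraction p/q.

24/19

N_ring = 20 + 2·28 = 76
20(ω_s−ω_c) = −76(ω_r−ω_c),  ω_s=0, ω_c=1
ω_r = 1 − (20/76)(0−1) = 24/19
ω_r/ω_c = 24/19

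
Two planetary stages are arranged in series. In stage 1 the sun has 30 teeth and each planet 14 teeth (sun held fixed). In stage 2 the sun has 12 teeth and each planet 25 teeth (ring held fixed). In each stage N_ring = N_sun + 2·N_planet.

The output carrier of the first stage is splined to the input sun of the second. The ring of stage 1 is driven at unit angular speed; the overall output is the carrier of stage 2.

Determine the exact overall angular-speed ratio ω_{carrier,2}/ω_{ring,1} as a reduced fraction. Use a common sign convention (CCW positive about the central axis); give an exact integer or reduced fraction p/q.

Stage 1: N_ring = 30 + 2·14 = 58
Stage 1: 30(ω_s−ω_c) = −58(ω_r−ω_c),  ω_s=0, ω_r=1
Stage 1: 30(0−ω_c) = −58(1−ω_c)  ⇒  88ω_c = 58  ⇒  ω_c = 29/44
  ⇒ ω_c¹/ω_r¹ = 29/44
Stage 2: N_ring = 12 + 2·25 = 62
Stage 2: 12(ω_s−ω_c) = −62(ω_r−ω_c),  ω_r=0, ω_s=1
Stage 2: 12(1−ω_c) = −62(0−ω_c)  ⇒  74ω_c = 12  ⇒  ω_c = 6/37
  ⇒ ω_c²/ω_s² = 6/37
Coupling ω_s² = ω_c¹ ⇒ overall = 29/44 × 6/37 = 87/814

87/814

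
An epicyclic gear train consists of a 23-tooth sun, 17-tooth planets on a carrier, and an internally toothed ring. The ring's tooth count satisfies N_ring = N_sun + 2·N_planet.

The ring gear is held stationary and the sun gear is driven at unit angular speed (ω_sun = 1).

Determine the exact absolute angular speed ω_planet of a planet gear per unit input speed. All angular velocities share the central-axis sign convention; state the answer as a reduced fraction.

-23/34

N_ring = 23 + 2·17 = 57
23(ω_s−ω_c) = −57(ω_r−ω_c),  ω_r=0, ω_s=1
23(1−ω_c) = −57(0−ω_c)  ⇒  80ω_c = 23  ⇒  ω_c = 23/80
sun–planet: 23·(1−23/80) = −17·(ω_p−ω_c)  ⇒  ω_p−ω_c = −(23/17)·(57/80) = -1311/1360
ω_p = 23/80 − 1311/1360 = -23/34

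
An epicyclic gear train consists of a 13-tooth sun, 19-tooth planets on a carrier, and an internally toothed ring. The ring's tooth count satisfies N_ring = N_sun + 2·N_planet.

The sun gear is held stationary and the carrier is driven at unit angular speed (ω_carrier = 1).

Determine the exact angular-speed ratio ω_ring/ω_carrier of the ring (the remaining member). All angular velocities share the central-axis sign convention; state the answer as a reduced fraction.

64/51

N_ring = 13 + 2·19 = 51
13(ω_s−ω_c) = −51(ω_r−ω_c),  ω_s=0, ω_c=1
ω_r = 1 − (13/51)(0−1) = 64/51
ω_r/ω_c = 64/51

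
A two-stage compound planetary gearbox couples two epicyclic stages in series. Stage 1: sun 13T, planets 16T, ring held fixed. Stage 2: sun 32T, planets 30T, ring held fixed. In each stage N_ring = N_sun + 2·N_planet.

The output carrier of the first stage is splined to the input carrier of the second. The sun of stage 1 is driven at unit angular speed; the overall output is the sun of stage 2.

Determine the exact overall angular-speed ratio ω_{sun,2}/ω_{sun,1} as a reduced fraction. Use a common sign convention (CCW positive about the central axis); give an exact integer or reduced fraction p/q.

403/464

Stage 1: N_ring = 13 + 2·16 = 45
Stage 1: 13(ω_s−ω_c) = −45(ω_r−ω_c),  ω_r=0, ω_s=1
Stage 1: 13(1−ω_c) = −45(0−ω_c)  ⇒  58ω_c = 13  ⇒  ω_c = 13/58
  ⇒ ω_c¹/ω_s¹ = 13/58
Stage 2: N_ring = 32 + 2·30 = 92
Stage 2: 32(ω_s−ω_c) = −92(ω_r−ω_c),  ω_r=0, ω_c=1
Stage 2: ω_s = 1 − (92/32)(0−1) = 31/8
  ⇒ ω_s²/ω_c² = 31/8
Coupling ω_c² = ω_c¹ ⇒ overall = 13/58 × 31/8 = 403/464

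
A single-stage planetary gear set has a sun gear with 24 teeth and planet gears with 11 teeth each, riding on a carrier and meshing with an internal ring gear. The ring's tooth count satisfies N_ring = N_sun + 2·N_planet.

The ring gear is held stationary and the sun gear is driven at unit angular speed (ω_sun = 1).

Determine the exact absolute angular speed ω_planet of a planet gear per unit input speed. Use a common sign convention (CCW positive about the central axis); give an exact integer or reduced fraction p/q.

N_ring = 24 + 2·11 = 46
24(ω_s−ω_c) = −46(ω_r−ω_c),  ω_r=0, ω_s=1
24(1−ω_c) = −46(0−ω_c)  ⇒  70ω_c = 24  ⇒  ω_c = 12/35
sun–planet: 24·(1−12/35) = −11·(ω_p−ω_c)  ⇒  ω_p−ω_c = −(24/11)·(23/35) = -552/385
ω_p = 12/35 − 552/385 = -12/11

-12/11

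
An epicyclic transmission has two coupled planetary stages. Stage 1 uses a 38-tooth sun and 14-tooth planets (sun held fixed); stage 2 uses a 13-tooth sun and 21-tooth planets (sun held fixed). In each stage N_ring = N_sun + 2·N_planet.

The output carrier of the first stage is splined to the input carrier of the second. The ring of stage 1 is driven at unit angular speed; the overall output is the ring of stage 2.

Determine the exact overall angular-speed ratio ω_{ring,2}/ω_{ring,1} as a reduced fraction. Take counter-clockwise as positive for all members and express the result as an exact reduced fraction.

Stage 1: N_ring = 38 + 2·14 = 66
Stage 1: 38(ω_s−ω_c) = −66(ω_r−ω_c),  ω_s=0, ω_r=1
Stage 1: 38(0−ω_c) = −66(1−ω_c)  ⇒  104ω_c = 66  ⇒  ω_c = 33/52
  ⇒ ω_c¹/ω_r¹ = 33/52
Stage 2: N_ring = 13 + 2·21 = 55
Stage 2: 13(ω_s−ω_c) = −55(ω_r−ω_c),  ω_s=0, ω_c=1
Stage 2: ω_r = 1 − (13/55)(0−1) = 68/55
  ⇒ ω_r²/ω_c² = 68/55
Coupling ω_c² = ω_c¹ ⇒ overall = 33/52 × 68/55 = 51/65

51/65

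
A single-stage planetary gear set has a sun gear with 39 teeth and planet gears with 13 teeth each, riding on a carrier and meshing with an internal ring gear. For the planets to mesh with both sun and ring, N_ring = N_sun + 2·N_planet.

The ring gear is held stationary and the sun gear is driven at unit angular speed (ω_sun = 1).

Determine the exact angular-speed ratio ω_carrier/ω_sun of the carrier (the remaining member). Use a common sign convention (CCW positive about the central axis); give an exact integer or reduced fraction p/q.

N_ring = 39 + 2·13 = 65
39(ω_s−ω_c) = −65(ω_r−ω_c),  ω_r=0, ω_s=1
39(1−ω_c) = −65(0−ω_c)  ⇒  104ω_c = 39  ⇒  ω_c = 3/8
ω_c/ω_s = 3/8

3/8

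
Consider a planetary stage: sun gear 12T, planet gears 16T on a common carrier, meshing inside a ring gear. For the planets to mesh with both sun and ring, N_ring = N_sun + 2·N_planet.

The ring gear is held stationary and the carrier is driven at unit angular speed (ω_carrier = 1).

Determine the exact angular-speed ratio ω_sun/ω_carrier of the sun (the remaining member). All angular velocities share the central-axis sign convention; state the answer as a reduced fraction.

14/3

N_ring = 12 + 2·16 = 44
12(ω_s−ω_c) = −44(ω_r−ω_c),  ω_r=0, ω_c=1
ω_s = 1 − (44/12)(0−1) = 14/3
ω_s/ω_c = 14/3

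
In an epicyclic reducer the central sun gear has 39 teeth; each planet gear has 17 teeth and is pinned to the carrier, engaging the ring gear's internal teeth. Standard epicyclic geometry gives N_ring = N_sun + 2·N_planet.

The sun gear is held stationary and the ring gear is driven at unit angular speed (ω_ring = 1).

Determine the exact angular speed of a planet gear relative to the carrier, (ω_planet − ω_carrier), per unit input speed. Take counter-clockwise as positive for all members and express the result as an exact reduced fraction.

N_ring = 39 + 2·17 = 73
39(ω_s−ω_c) = −73(ω_r−ω_c),  ω_s=0, ω_r=1
39(0−ω_c) = −73(1−ω_c)  ⇒  112ω_c = 73  ⇒  ω_c = 73/112
sun–planet: 39·(0−73/112) = −17·(ω_p−ω_c)  ⇒  ω_p−ω_c = −(39/17)·(-73/112) = 2847/1904

2847/1904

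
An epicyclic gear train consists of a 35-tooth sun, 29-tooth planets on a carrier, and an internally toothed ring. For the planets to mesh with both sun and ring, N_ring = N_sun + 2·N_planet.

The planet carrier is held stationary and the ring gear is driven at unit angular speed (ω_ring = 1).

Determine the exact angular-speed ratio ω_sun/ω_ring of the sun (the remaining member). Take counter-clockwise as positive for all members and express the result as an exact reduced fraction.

-93/35

N_ring = 35 + 2·29 = 93
35(ω_s−ω_c) = −93(ω_r−ω_c),  ω_c=0, ω_r=1
ω_s = 0 − (93/35)(1−0) = -93/35
ω_s/ω_r = -93/35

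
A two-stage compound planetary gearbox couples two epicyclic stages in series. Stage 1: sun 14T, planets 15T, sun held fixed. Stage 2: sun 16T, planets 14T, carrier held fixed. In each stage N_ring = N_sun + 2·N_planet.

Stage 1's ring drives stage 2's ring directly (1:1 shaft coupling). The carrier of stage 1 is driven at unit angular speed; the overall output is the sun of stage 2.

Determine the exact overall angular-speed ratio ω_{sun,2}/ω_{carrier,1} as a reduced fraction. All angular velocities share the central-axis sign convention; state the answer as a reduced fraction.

Stage 1: N_ring = 14 + 2·15 = 44
Stage 1: 14(ω_s−ω_c) = −44(ω_r−ω_c),  ω_s=0, ω_c=1
Stage 1: ω_r = 1 − (14/44)(0−1) = 29/22
  ⇒ ω_r¹/ω_c¹ = 29/22
Stage 2: N_ring = 16 + 2·14 = 44
Stage 2: 16(ω_s−ω_c) = −44(ω_r−ω_c),  ω_c=0, ω_r=1
Stage 2: ω_s = 0 − (44/16)(1−0) = -11/4
  ⇒ ω_s²/ω_r² = -11/4
Coupling ω_r² = ω_r¹ ⇒ overall = 29/22 × -11/4 = -29/8

-29/8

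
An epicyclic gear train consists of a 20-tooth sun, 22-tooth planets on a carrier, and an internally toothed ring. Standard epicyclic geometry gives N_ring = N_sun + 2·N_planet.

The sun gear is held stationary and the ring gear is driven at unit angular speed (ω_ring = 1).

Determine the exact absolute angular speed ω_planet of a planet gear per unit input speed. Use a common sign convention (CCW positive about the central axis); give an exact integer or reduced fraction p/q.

N_ring = 20 + 2·22 = 64
20(ω_s−ω_c) = −64(ω_r−ω_c),  ω_s=0, ω_r=1
20(0−ω_c) = −64(1−ω_c)  ⇒  84ω_c = 64  ⇒  ω_c = 16/21
sun–planet: 20·(0−16/21) = −22·(ω_p−ω_c)  ⇒  ω_p−ω_c = −(20/22)·(-16/21) = 160/231
ω_p = 16/21 + 160/231 = 16/11

16/11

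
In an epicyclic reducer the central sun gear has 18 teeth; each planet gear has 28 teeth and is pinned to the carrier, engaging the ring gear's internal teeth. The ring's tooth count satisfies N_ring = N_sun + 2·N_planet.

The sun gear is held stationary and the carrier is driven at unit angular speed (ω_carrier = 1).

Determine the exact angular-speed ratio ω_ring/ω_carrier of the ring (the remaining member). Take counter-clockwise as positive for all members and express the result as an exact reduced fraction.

N_ring = 18 + 2·28 = 74
18(ω_s−ω_c) = −74(ω_r−ω_c),  ω_s=0, ω_c=1
ω_r = 1 − (18/74)(0−1) = 46/37
ω_r/ω_c = 46/37

46/37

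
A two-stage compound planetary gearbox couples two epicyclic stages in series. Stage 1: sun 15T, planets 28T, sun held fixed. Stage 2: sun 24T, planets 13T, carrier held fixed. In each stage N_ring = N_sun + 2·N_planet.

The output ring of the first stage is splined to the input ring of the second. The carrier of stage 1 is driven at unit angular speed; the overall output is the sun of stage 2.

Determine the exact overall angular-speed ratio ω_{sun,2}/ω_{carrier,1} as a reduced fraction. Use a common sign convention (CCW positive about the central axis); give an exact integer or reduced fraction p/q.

Stage 1: N_ring = 15 + 2·28 = 71
Stage 1: 15(ω_s−ω_c) = −71(ω_r−ω_c),  ω_s=0, ω_c=1
Stage 1: ω_r = 1 − (15/71)(0−1) = 86/71
  ⇒ ω_r¹/ω_c¹ = 86/71
Stage 2: N_ring = 24 + 2·13 = 50
Stage 2: 24(ω_s−ω_c) = −50(ω_r−ω_c),  ω_c=0, ω_r=1
Stage 2: ω_s = 0 − (50/24)(1−0) = -25/12
  ⇒ ω_s²/ω_r² = -25/12
Coupling ω_r² = ω_r¹ ⇒ overall = 86/71 × -25/12 = -1075/426

-1075/426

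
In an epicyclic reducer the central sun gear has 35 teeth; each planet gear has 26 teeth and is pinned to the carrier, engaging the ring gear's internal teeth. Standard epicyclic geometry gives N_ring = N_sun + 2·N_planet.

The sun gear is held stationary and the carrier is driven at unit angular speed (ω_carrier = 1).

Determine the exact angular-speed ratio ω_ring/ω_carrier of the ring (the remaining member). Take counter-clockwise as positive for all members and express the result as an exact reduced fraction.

N_ring = 35 + 2·26 = 87
35(ω_s−ω_c) = −87(ω_r−ω_c),  ω_s=0, ω_c=1
ω_r = 1 − (35/87)(0−1) = 122/87
ω_r/ω_c = 122/87

122/87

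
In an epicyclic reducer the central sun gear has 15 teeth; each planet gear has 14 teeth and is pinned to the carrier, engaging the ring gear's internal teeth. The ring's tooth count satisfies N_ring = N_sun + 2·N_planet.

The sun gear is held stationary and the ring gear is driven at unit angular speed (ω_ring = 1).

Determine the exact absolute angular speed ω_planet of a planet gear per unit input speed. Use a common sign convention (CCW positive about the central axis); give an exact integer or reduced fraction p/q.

N_ring = 15 + 2·14 = 43
15(ω_s−ω_c) = −43(ω_r−ω_c),  ω_s=0, ω_r=1
15(0−ω_c) = −43(1−ω_c)  ⇒  58ω_c = 43  ⇒  ω_c = 43/58
sun–planet: 15·(0−43/58) = −14·(ω_p−ω_c)  ⇒  ω_p−ω_c = −(15/14)·(-43/58) = 645/812
ω_p = 43/58 + 645/812 = 43/28

43/28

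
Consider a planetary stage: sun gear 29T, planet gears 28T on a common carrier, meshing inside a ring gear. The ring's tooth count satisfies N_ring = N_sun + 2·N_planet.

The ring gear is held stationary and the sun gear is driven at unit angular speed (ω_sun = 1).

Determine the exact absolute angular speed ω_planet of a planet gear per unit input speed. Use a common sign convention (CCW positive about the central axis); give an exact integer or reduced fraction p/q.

-29/56

N_ring = 29 + 2·28 = 85
29(ω_s−ω_c) = −85(ω_r−ω_c),  ω_r=0, ω_s=1
29(1−ω_c) = −85(0−ω_c)  ⇒  114ω_c = 29  ⇒  ω_c = 29/114
sun–planet: 29·(1−29/114) = −28·(ω_p−ω_c)  ⇒  ω_p−ω_c = −(29/28)·(85/114) = -2465/3192
ω_p = 29/114 − 2465/3192 = -29/56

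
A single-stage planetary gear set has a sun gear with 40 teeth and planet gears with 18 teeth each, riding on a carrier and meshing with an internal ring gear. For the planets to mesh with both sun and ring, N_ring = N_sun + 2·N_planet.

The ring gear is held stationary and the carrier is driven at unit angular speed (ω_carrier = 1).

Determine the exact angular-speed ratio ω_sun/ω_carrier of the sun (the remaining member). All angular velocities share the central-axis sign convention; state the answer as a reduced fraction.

N_ring = 40 + 2·18 = 76
40(ω_s−ω_c) = −76(ω_r−ω_c),  ω_r=0, ω_c=1
ω_s = 1 − (76/40)(0−1) = 29/10
ω_s/ω_c = 29/10

29/10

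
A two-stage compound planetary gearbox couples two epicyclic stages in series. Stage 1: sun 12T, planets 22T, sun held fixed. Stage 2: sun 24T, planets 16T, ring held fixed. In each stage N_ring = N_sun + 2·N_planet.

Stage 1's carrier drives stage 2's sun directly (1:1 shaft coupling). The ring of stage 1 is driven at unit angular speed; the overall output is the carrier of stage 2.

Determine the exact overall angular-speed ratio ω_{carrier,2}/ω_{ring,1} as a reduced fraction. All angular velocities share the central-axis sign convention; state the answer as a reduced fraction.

21/85

Stage 1: N_ring = 12 + 2·22 = 56
Stage 1: 12(ω_s−ω_c) = −56(ω_r−ω_c),  ω_s=0, ω_r=1
Stage 1: 12(0−ω_c) = −56(1−ω_c)  ⇒  68ω_c = 56  ⇒  ω_c = 14/17
  ⇒ ω_c¹/ω_r¹ = 14/17
Stage 2: N_ring = 24 + 2·16 = 56
Stage 2: 24(ω_s−ω_c) = −56(ω_r−ω_c),  ω_r=0, ω_s=1
Stage 2: 24(1−ω_c) = −56(0−ω_c)  ⇒  80ω_c = 24  ⇒  ω_c = 3/10
  ⇒ ω_c²/ω_s² = 3/10
Coupling ω_s² = ω_c¹ ⇒ overall = 14/17 × 3/10 = 21/85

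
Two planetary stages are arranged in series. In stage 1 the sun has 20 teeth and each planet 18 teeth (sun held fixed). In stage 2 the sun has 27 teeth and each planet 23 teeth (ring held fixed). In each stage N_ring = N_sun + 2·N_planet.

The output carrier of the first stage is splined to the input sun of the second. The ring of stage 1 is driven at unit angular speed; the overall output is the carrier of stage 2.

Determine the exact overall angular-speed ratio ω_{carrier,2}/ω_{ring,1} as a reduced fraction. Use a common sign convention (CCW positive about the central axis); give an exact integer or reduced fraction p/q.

Stage 1: N_ring = 20 + 2·18 = 56
Stage 1: 20(ω_s−ω_c) = −56(ω_r−ω_c),  ω_s=0, ω_r=1
Stage 1: 20(0−ω_c) = −56(1−ω_c)  ⇒  76ω_c = 56  ⇒  ω_c = 14/19
  ⇒ ω_c¹/ω_r¹ = 14/19
Stage 2: N_ring = 27 + 2·23 = 73
Stage 2: 27(ω_s−ω_c) = −73(ω_r−ω_c),  ω_r=0, ω_s=1
Stage 2: 27(1−ω_c) = −73(0−ω_c)  ⇒  100ω_c = 27  ⇒  ω_c = 27/100
  ⇒ ω_c²/ω_s² = 27/100
Coupling ω_s² = ω_c¹ ⇒ overall = 14/19 × 27/100 = 189/950

189/950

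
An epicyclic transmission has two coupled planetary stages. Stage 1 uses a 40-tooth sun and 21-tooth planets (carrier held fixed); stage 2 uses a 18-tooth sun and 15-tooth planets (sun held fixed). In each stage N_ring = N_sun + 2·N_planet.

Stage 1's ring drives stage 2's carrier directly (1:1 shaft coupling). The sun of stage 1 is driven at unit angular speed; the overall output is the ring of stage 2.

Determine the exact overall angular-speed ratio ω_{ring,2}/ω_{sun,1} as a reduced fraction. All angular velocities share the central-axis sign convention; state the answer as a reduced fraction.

-55/82

Stage 1: N_ring = 40 + 2·21 = 82
Stage 1: 40(ω_s−ω_c) = −82(ω_r−ω_c),  ω_c=0, ω_s=1
Stage 1: ω_r = 0 − (40/82)(1−0) = -20/41
  ⇒ ω_r¹/ω_s¹ = -20/41
Stage 2: N_ring = 18 + 2·15 = 48
Stage 2: 18(ω_s−ω_c) = −48(ω_r−ω_c),  ω_s=0, ω_c=1
Stage 2: ω_r = 1 − (18/48)(0−1) = 11/8
  ⇒ ω_r²/ω_c² = 11/8
Coupling ω_c² = ω_r¹ ⇒ overall = -20/41 × 11/8 = -55/82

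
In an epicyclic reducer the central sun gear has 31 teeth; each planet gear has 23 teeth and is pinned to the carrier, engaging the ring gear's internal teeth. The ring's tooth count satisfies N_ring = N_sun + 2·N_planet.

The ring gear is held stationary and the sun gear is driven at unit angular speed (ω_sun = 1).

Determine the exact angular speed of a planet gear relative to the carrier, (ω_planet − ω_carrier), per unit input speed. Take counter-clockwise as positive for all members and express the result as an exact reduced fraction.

N_ring = 31 + 2·23 = 77
31(ω_s−ω_c) = −77(ω_r−ω_c),  ω_r=0, ω_s=1
31(1−ω_c) = −77(0−ω_c)  ⇒  108ω_c = 31  ⇒  ω_c = 31/108
sun–planet: 31·(1−31/108) = −23·(ω_p−ω_c)  ⇒  ω_p−ω_c = −(31/23)·(77/108) = -2387/2484

-2387/2484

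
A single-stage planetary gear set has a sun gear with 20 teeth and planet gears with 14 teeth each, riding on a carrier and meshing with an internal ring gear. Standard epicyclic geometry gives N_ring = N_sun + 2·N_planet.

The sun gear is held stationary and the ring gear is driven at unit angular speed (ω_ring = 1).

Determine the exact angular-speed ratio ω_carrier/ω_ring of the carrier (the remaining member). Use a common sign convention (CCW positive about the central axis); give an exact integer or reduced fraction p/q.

12/17

N_ring = 20 + 2·14 = 48
20(ω_s−ω_c) = −48(ω_r−ω_c),  ω_s=0, ω_r=1
20(0−ω_c) = −48(1−ω_c)  ⇒  68ω_c = 48  ⇒  ω_c = 12/17
ω_c/ω_r = 12/17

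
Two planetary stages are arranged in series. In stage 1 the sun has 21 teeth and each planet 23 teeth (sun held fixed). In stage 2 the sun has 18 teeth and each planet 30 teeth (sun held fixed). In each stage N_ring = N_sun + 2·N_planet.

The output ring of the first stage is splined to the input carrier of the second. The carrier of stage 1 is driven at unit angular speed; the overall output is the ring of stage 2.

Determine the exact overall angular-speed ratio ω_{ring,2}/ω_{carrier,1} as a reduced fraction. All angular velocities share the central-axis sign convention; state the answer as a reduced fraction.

Stage 1: N_ring = 21 + 2·23 = 67
Stage 1: 21(ω_s−ω_c) = −67(ω_r−ω_c),  ω_s=0, ω_c=1
Stage 1: ω_r = 1 − (21/67)(0−1) = 88/67
  ⇒ ω_r¹/ω_c¹ = 88/67
Stage 2: N_ring = 18 + 2·30 = 78
Stage 2: 18(ω_s−ω_c) = −78(ω_r−ω_c),  ω_s=0, ω_c=1
Stage 2: ω_r = 1 − (18/78)(0−1) = 16/13
  ⇒ ω_r²/ω_c² = 16/13
Coupling ω_c² = ω_r¹ ⇒ overall = 88/67 × 16/13 = 1408/871

1408/871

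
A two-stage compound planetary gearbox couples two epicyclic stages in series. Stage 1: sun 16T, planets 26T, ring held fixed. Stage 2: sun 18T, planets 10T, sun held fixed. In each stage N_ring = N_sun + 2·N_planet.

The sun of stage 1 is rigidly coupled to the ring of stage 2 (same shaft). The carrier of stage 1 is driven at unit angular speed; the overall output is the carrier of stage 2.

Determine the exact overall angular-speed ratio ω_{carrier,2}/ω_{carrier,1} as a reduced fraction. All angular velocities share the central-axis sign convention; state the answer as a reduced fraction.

57/16

Stage 1: N_ring = 16 + 2·26 = 68
Stage 1: 16(ω_s−ω_c) = −68(ω_r−ω_c),  ω_r=0, ω_c=1
Stage 1: ω_s = 1 − (68/16)(0−1) = 21/4
  ⇒ ω_s¹/ω_c¹ = 21/4
Stage 2: N_ring = 18 + 2·10 = 38
Stage 2: 18(ω_s−ω_c) = −38(ω_r−ω_c),  ω_s=0, ω_r=1
Stage 2: 18(0−ω_c) = −38(1−ω_c)  ⇒  56ω_c = 38  ⇒  ω_c = 19/28
  ⇒ ω_c²/ω_r² = 19/28
Coupling ω_r² = ω_s¹ ⇒ overall = 21/4 × 19/28 = 57/16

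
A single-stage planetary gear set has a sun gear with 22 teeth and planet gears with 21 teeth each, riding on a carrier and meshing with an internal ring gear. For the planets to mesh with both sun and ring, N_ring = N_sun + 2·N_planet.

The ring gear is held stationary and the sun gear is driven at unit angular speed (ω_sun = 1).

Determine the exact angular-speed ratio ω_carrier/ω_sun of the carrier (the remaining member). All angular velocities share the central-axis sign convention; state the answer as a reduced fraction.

11/43

N_ring = 22 + 2·21 = 64
22(ω_s−ω_c) = −64(ω_r−ω_c),  ω_r=0, ω_s=1
22(1−ω_c) = −64(0−ω_c)  ⇒  86ω_c = 22  ⇒  ω_c = 11/43
ω_c/ω_s = 11/43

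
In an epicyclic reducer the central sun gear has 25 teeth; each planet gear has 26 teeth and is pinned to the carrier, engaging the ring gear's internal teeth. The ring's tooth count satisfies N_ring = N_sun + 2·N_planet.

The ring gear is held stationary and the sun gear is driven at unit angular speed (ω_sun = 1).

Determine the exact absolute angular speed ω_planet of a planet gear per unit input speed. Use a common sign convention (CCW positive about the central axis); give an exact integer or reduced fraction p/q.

-25/52

N_ring = 25 + 2·26 = 77
25(ω_s−ω_c) = −77(ω_r−ω_c),  ω_r=0, ω_s=1
25(1−ω_c) = −77(0−ω_c)  ⇒  102ω_c = 25  ⇒  ω_c = 25/102
sun–planet: 25·(1−25/102) = −26·(ω_p−ω_c)  ⇒  ω_p−ω_c = −(25/26)·(77/102) = -1925/2652
ω_p = 25/102 − 1925/2652 = -25/52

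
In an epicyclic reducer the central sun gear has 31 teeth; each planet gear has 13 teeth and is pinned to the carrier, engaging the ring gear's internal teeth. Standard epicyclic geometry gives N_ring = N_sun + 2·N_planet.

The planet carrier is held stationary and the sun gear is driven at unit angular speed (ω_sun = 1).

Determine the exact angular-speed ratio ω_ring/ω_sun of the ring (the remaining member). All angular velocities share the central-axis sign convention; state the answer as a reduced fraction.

-31/57

N_ring = 31 + 2·13 = 57
31(ω_s−ω_c) = −57(ω_r−ω_c),  ω_c=0, ω_s=1
ω_r = 0 − (31/57)(1−0) = -31/57
ω_r/ω_s = -31/57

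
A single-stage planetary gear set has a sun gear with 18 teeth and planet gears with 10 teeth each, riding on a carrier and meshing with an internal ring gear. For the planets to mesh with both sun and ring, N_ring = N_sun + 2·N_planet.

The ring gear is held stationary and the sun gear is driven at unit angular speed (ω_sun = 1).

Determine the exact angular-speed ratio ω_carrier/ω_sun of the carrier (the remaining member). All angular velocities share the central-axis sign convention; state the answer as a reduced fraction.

9/28

N_ring = 18 + 2·10 = 38
18(ω_s−ω_c) = −38(ω_r−ω_c),  ω_r=0, ω_s=1
18(1−ω_c) = −38(0−ω_c)  ⇒  56ω_c = 18  ⇒  ω_c = 9/28
ω_c/ω_s = 9/28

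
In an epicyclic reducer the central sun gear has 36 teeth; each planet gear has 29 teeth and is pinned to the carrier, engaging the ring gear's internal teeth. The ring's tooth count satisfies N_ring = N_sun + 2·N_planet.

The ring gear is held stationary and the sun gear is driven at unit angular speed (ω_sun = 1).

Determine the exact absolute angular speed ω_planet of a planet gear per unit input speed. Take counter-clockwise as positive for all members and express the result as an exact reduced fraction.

-18/29

N_ring = 36 + 2·29 = 94
36(ω_s−ω_c) = −94(ω_r−ω_c),  ω_r=0, ω_s=1
36(1−ω_c) = −94(0−ω_c)  ⇒  130ω_c = 36  ⇒  ω_c = 18/65
sun–planet: 36·(1−18/65) = −29·(ω_p−ω_c)  ⇒  ω_p−ω_c = −(36/29)·(47/65) = -1692/1885
ω_p = 18/65 − 1692/1885 = -18/29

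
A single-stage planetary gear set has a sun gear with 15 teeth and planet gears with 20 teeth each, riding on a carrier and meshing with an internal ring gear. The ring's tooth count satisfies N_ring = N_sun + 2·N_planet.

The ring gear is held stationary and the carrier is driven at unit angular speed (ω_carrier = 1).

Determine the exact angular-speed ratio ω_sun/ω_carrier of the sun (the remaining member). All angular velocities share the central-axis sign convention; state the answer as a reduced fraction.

N_ring = 15 + 2·20 = 55
15(ω_s−ω_c) = −55(ω_r−ω_c),  ω_r=0, ω_c=1
ω_s = 1 − (55/15)(0−1) = 14/3
ω_s/ω_c = 14/3

14/3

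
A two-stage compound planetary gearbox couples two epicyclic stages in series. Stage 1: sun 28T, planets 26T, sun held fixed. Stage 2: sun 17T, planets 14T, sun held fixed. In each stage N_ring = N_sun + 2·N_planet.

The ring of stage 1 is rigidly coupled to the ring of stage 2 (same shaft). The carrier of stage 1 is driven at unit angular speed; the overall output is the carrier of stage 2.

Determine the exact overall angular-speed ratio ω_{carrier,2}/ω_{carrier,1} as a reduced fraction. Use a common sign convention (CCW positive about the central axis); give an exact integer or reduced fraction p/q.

Stage 1: N_ring = 28 + 2·26 = 80
Stage 1: 28(ω_s−ω_c) = −80(ω_r−ω_c),  ω_s=0, ω_c=1
Stage 1: ω_r = 1 − (28/80)(0−1) = 27/20
  ⇒ ω_r¹/ω_c¹ = 27/20
Stage 2: N_ring = 17 + 2·14 = 45
Stage 2: 17(ω_s−ω_c) = −45(ω_r−ω_c),  ω_s=0, ω_r=1
Stage 2: 17(0−ω_c) = −45(1−ω_c)  ⇒  62ω_c = 45  ⇒  ω_c = 45/62
  ⇒ ω_c²/ω_r² = 45/62
Coupling ω_r² = ω_r¹ ⇒ overall = 27/20 × 45/62 = 243/248

243/248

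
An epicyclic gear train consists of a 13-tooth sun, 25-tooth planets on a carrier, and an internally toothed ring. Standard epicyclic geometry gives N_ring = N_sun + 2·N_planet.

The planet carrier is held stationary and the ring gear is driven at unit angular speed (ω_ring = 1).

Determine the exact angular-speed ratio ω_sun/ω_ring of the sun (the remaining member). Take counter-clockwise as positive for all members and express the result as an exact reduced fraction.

-63/13

N_ring = 13 + 2·25 = 63
13(ω_s−ω_c) = −63(ω_r−ω_c),  ω_c=0, ω_r=1
ω_s = 0 − (63/13)(1−0) = -63/13
ω_s/ω_r = -63/13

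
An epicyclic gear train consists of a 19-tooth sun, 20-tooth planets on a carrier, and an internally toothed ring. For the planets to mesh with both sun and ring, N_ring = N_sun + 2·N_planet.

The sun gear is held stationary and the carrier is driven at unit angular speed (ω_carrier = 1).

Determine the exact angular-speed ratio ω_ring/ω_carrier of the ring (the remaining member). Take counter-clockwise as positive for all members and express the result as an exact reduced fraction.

78/59

N_ring = 19 + 2·20 = 59
19(ω_s−ω_c) = −59(ω_r−ω_c),  ω_s=0, ω_c=1
ω_r = 1 − (19/59)(0−1) = 78/59
ω_r/ω_c = 78/59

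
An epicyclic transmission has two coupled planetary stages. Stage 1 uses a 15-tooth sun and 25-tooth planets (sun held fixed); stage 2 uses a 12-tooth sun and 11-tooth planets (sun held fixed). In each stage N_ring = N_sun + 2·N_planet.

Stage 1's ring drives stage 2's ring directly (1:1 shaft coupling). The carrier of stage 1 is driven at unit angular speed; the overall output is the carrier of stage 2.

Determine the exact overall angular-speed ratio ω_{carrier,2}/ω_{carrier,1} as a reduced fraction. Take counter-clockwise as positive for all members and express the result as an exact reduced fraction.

Stage 1: N_ring = 15 + 2·25 = 65
Stage 1: 15(ω_s−ω_c) = −65(ω_r−ω_c),  ω_s=0, ω_c=1
Stage 1: ω_r = 1 − (15/65)(0−1) = 16/13
  ⇒ ω_r¹/ω_c¹ = 16/13
Stage 2: N_ring = 12 + 2·11 = 34
Stage 2: 12(ω_s−ω_c) = −34(ω_r−ω_c),  ω_s=0, ω_r=1
Stage 2: 12(0−ω_c) = −34(1−ω_c)  ⇒  46ω_c = 34  ⇒  ω_c = 17/23
  ⇒ ω_c²/ω_r² = 17/23
Coupling ω_r² = ω_r¹ ⇒ overall = 16/13 × 17/23 = 272/299

272/299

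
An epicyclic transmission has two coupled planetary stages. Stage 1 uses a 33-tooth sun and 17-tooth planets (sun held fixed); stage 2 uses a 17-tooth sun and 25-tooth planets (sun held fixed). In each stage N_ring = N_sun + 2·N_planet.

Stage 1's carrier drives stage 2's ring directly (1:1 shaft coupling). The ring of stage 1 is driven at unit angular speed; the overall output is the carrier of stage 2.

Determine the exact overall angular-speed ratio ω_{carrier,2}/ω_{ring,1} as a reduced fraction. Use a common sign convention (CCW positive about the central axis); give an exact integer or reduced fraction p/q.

4489/8400

Stage 1: N_ring = 33 + 2·17 = 67
Stage 1: 33(ω_s−ω_c) = −67(ω_r−ω_c),  ω_s=0, ω_r=1
Stage 1: 33(0−ω_c) = −67(1−ω_c)  ⇒  100ω_c = 67  ⇒  ω_c = 67/100
  ⇒ ω_c¹/ω_r¹ = 67/100
Stage 2: N_ring = 17 + 2·25 = 67
Stage 2: 17(ω_s−ω_c) = −67(ω_r−ω_c),  ω_s=0, ω_r=1
Stage 2: 17(0−ω_c) = −67(1−ω_c)  ⇒  84ω_c = 67  ⇒  ω_c = 67/84
  ⇒ ω_c²/ω_r² = 67/84
Coupling ω_r² = ω_c¹ ⇒ overall = 67/100 × 67/84 = 4489/8400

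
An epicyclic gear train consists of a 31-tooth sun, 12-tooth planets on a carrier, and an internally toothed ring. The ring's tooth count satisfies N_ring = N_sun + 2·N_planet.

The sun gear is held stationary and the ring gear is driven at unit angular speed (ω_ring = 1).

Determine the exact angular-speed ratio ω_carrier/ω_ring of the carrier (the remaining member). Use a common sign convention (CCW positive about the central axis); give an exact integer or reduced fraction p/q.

55/86

N_ring = 31 + 2·12 = 55
31(ω_s−ω_c) = −55(ω_r−ω_c),  ω_s=0, ω_r=1
31(0−ω_c) = −55(1−ω_c)  ⇒  86ω_c = 55  ⇒  ω_c = 55/86
ω_c/ω_r = 55/86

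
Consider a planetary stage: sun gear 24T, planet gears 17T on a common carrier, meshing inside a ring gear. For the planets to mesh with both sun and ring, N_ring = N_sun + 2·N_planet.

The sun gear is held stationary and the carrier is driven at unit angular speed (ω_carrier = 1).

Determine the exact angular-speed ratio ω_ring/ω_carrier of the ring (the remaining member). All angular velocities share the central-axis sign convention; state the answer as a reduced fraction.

N_ring = 24 + 2·17 = 58
24(ω_s−ω_c) = −58(ω_r−ω_c),  ω_s=0, ω_c=1
ω_r = 1 − (24/58)(0−1) = 41/29
ω_r/ω_c = 41/29

41/29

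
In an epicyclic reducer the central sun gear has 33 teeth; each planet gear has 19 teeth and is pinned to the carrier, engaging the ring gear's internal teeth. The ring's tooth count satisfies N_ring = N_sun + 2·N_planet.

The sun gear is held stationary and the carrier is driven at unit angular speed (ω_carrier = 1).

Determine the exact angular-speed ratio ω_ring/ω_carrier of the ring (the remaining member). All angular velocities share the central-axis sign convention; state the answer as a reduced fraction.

104/71

N_ring = 33 + 2·19 = 71
33(ω_s−ω_c) = −71(ω_r−ω_c),  ω_s=0, ω_c=1
ω_r = 1 − (33/71)(0−1) = 104/71
ω_r/ω_c = 104/71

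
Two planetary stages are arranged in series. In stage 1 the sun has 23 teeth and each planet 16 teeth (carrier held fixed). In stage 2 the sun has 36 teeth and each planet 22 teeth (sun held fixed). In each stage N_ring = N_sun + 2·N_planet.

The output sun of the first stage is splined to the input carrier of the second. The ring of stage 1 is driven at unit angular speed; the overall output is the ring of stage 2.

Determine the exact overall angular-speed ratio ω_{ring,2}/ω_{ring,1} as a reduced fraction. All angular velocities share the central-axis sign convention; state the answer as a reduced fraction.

-319/92

Stage 1: N_ring = 23 + 2·16 = 55
Stage 1: 23(ω_s−ω_c) = −55(ω_r−ω_c),  ω_c=0, ω_r=1
Stage 1: ω_s = 0 − (55/23)(1−0) = -55/23
  ⇒ ω_s¹/ω_r¹ = -55/23
Stage 2: N_ring = 36 + 2·22 = 80
Stage 2: 36(ω_s−ω_c) = −80(ω_r−ω_c),  ω_s=0, ω_c=1
Stage 2: ω_r = 1 − (36/80)(0−1) = 29/20
  ⇒ ω_r²/ω_c² = 29/20
Coupling ω_c² = ω_s¹ ⇒ overall = -55/23 × 29/20 = -319/92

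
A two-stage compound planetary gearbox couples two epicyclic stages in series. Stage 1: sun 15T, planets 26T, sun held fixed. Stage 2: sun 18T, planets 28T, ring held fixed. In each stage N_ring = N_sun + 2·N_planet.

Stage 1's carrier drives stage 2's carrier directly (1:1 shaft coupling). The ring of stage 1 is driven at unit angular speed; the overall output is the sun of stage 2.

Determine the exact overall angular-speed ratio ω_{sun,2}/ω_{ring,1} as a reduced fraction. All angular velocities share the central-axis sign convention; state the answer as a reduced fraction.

Stage 1: N_ring = 15 + 2·26 = 67
Stage 1: 15(ω_s−ω_c) = −67(ω_r−ω_c),  ω_s=0, ω_r=1
Stage 1: 15(0−ω_c) = −67(1−ω_c)  ⇒  82ω_c = 67  ⇒  ω_c = 67/82
  ⇒ ω_c¹/ω_r¹ = 67/82
Stage 2: N_ring = 18 + 2·28 = 74
Stage 2: 18(ω_s−ω_c) = −74(ω_r−ω_c),  ω_r=0, ω_c=1
Stage 2: ω_s = 1 − (74/18)(0−1) = 46/9
  ⇒ ω_s²/ω_c² = 46/9
Coupling ω_c² = ω_c¹ ⇒ overall = 67/82 × 46/9 = 1541/369

1541/369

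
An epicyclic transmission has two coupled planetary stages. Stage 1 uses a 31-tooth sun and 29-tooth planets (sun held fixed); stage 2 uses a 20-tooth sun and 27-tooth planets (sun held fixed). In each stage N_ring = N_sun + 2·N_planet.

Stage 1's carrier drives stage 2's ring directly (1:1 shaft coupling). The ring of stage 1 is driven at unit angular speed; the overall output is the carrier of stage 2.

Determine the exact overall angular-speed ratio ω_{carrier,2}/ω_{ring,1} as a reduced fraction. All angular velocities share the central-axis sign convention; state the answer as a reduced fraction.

Stage 1: N_ring = 31 + 2·29 = 89
Stage 1: 31(ω_s−ω_c) = −89(ω_r−ω_c),  ω_s=0, ω_r=1
Stage 1: 31(0−ω_c) = −89(1−ω_c)  ⇒  120ω_c = 89  ⇒  ω_c = 89/120
  ⇒ ω_c¹/ω_r¹ = 89/120
Stage 2: N_ring = 20 + 2·27 = 74
Stage 2: 20(ω_s−ω_c) = −74(ω_r−ω_c),  ω_s=0, ω_r=1
Stage 2: 20(0−ω_c) = −74(1−ω_c)  ⇒  94ω_c = 74  ⇒  ω_c = 37/47
  ⇒ ω_c²/ω_r² = 37/47
Coupling ω_r² = ω_c¹ ⇒ overall = 89/120 × 37/47 = 3293/5640

3293/5640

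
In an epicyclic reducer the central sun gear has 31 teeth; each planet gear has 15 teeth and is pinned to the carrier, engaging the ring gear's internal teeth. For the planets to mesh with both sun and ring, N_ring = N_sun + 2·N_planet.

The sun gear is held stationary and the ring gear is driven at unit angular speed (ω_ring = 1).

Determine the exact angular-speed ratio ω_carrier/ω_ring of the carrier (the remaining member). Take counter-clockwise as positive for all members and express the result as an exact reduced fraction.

61/92

N_ring = 31 + 2·15 = 61
31(ω_s−ω_c) = −61(ω_r−ω_c),  ω_s=0, ω_r=1
31(0−ω_c) = −61(1−ω_c)  ⇒  92ω_c = 61  ⇒  ω_c = 61/92
ω_c/ω_r = 61/92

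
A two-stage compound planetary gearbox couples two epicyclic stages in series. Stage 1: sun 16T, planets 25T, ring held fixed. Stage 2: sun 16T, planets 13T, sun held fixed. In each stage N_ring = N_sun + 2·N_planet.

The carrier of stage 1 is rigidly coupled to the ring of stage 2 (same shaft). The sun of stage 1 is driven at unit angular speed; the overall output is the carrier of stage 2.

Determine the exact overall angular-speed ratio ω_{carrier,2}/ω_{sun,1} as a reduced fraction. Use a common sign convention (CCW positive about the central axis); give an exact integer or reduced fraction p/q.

Stage 1: N_ring = 16 + 2·25 = 66
Stage 1: 16(ω_s−ω_c) = −66(ω_r−ω_c),  ω_r=0, ω_s=1
Stage 1: 16(1−ω_c) = −66(0−ω_c)  ⇒  82ω_c = 16  ⇒  ω_c = 8/41
  ⇒ ω_c¹/ω_s¹ = 8/41
Stage 2: N_ring = 16 + 2·13 = 42
Stage 2: 16(ω_s−ω_c) = −42(ω_r−ω_c),  ω_s=0, ω_r=1
Stage 2: 16(0−ω_c) = −42(1−ω_c)  ⇒  58ω_c = 42  ⇒  ω_c = 21/29
  ⇒ ω_c²/ω_r² = 21/29
Coupling ω_r² = ω_c¹ ⇒ overall = 8/41 × 21/29 = 168/1189

168/1189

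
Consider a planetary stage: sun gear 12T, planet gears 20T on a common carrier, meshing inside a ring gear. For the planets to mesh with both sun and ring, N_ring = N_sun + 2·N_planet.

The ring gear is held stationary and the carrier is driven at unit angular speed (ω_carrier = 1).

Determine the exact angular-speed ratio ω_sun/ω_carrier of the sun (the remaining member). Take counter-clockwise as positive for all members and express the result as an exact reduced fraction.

16/3

N_ring = 12 + 2·20 = 52
12(ω_s−ω_c) = −52(ω_r−ω_c),  ω_r=0, ω_c=1
ω_s = 1 − (52/12)(0−1) = 16/3
ω_s/ω_c = 16/3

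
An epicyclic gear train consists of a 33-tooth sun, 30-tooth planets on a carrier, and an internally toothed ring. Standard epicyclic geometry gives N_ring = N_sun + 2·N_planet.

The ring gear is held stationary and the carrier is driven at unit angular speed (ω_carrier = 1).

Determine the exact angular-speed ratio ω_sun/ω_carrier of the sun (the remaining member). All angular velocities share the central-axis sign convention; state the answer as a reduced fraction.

42/11

N_ring = 33 + 2·30 = 93
33(ω_s−ω_c) = −93(ω_r−ω_c),  ω_r=0, ω_c=1
ω_s = 1 − (93/33)(0−1) = 42/11
ω_s/ω_c = 42/11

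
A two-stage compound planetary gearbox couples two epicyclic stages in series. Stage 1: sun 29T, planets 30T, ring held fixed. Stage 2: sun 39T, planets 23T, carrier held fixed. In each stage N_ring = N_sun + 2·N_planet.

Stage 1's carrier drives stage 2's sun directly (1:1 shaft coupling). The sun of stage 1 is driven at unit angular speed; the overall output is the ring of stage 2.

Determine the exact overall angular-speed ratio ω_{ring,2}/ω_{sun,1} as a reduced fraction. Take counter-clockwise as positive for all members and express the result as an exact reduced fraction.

Stage 1: N_ring = 29 + 2·30 = 89
Stage 1: 29(ω_s−ω_c) = −89(ω_r−ω_c),  ω_r=0, ω_s=1
Stage 1: 29(1−ω_c) = −89(0−ω_c)  ⇒  118ω_c = 29  ⇒  ω_c = 29/118
  ⇒ ω_c¹/ω_s¹ = 29/118
Stage 2: N_ring = 39 + 2·23 = 85
Stage 2: 39(ω_s−ω_c) = −85(ω_r−ω_c),  ω_c=0, ω_s=1
Stage 2: ω_r = 0 − (39/85)(1−0) = -39/85
  ⇒ ω_r²/ω_s² = -39/85
Coupling ω_s² = ω_c¹ ⇒ overall = 29/118 × -39/85 = -1131/10030

-1131/10030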